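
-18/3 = -6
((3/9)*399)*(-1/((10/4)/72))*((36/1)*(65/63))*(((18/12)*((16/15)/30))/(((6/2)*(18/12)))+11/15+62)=-8926882.99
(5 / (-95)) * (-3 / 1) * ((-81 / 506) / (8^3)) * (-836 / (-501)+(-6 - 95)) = 4030965/822035456 = 0.00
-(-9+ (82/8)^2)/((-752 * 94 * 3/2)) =1537/1696512 = 0.00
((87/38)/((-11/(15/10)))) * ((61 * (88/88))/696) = -183/6688 = -0.03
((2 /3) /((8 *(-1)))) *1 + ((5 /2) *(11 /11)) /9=7/36 = 0.19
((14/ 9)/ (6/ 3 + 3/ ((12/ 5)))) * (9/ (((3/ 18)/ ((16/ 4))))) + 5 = 1409/13 = 108.38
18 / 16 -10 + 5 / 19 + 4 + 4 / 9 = -5701/1368 = -4.17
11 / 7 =1.57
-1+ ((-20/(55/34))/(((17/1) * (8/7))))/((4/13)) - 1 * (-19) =701/44 = 15.93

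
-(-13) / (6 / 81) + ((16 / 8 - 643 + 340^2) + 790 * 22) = 265029/2 = 132514.50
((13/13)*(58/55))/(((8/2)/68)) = 986/55 = 17.93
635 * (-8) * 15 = -76200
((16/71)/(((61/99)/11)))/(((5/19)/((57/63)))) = 2096688/151585 = 13.83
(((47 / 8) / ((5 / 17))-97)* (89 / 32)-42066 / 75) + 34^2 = 2437723/6400 = 380.89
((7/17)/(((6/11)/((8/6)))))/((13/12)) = 616/663 = 0.93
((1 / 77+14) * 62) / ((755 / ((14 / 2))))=66898/8305 = 8.06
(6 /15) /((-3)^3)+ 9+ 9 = 2428/135 = 17.99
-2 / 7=-0.29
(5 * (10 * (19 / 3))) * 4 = 3800/3 = 1266.67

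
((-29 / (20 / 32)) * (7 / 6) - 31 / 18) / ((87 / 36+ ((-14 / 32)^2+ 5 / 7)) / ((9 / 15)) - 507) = 4504192/40437955 = 0.11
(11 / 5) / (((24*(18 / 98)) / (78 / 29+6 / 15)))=30184/19575 = 1.54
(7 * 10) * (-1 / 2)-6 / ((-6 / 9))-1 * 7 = -33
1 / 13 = 0.08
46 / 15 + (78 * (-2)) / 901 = 39106/13515 = 2.89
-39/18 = -13/6 = -2.17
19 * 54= 1026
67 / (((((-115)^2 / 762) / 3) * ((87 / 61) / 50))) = 6228588/15341 = 406.01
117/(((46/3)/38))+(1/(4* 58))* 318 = 777261/2668 = 291.33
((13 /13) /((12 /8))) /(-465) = -2/1395 = 0.00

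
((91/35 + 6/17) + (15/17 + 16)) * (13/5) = 21918/425 = 51.57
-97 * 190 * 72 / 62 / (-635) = 33.70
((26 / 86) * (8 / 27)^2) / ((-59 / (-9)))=832/205497 = 0.00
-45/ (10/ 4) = -18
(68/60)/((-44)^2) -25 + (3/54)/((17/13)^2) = -628609301/25177680 = -24.97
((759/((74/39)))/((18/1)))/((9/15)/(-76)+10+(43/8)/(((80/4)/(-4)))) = 624910/250749 = 2.49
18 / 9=2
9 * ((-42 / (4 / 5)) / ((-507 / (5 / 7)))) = 225/338 = 0.67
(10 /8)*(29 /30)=29/24 = 1.21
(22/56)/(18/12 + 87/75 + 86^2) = 275/5179062 = 0.00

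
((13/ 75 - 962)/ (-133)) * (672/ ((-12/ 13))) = -7502248/1425 = -5264.74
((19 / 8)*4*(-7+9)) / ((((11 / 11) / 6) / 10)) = 1140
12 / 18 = 2/3 = 0.67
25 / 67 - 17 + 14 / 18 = -9557/603 = -15.85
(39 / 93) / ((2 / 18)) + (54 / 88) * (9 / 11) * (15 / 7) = 509391/105028 = 4.85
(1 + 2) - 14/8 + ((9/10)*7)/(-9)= 11/20 = 0.55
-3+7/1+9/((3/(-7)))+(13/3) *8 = 53/3 = 17.67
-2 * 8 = -16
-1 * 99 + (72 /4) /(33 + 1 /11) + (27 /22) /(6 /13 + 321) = -98.45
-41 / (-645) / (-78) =-41/50310 = 0.00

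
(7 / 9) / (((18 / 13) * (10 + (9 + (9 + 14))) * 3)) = 13/2916 = 0.00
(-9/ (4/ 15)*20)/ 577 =-675/577 = -1.17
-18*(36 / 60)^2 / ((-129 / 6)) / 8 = 81/2150 = 0.04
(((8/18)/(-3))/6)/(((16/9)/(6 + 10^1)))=-0.22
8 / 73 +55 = 4023/73 = 55.11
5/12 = 0.42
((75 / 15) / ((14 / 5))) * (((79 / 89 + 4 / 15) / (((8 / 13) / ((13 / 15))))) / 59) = 260429/5293008 = 0.05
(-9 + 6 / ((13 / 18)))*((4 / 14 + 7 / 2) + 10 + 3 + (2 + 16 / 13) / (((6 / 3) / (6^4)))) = -3456711/2366 = -1460.99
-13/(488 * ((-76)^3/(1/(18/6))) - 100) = 13/642660964 = 0.00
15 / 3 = 5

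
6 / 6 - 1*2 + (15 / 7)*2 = 23/7 = 3.29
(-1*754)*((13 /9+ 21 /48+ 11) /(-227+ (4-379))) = 99905/6192 = 16.13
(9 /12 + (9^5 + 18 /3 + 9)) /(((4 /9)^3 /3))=516698433/256 = 2018353.25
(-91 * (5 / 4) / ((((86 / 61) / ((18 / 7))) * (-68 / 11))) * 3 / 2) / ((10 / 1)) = 235521/46784 = 5.03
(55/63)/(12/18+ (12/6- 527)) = -5/3003 = 0.00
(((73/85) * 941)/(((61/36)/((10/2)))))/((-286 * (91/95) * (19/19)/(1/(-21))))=39155010/94461367 = 0.41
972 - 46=926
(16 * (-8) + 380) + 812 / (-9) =1456/9 = 161.78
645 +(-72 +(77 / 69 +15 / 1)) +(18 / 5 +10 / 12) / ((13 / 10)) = 531496/897 = 592.53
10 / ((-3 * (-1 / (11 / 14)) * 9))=55/189 = 0.29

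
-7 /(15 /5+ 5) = -7/8 = -0.88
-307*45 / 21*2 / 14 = -4605/49 = -93.98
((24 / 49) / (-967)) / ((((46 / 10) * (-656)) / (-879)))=-13185/89364338 = 0.00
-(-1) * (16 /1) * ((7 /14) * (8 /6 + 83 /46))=1732/69 = 25.10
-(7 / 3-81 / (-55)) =-628/165 = -3.81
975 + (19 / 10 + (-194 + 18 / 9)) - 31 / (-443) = 3477417/4430 = 784.97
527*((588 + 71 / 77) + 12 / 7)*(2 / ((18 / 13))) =44510947/99 = 449605.53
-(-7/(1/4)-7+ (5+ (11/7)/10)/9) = 21689/630 = 34.43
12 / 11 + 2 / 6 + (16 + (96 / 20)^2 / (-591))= 2825539/162525 = 17.39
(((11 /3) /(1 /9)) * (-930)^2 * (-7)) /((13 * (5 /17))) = -52253266.15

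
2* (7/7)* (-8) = -16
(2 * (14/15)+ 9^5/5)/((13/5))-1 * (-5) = 177370/39 = 4547.95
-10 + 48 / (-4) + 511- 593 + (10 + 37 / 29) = -2689/29 = -92.72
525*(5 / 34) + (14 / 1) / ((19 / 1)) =50351/646 = 77.94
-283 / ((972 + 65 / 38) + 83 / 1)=-10754/40155 = -0.27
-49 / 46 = -1.07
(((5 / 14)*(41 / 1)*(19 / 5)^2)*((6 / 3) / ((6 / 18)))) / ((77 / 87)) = 3863061/2695 = 1433.42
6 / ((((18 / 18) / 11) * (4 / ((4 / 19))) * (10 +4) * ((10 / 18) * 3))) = 99/665 = 0.15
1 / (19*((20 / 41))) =41/380 = 0.11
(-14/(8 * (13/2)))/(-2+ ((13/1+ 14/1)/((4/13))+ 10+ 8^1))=-14/5395 = 0.00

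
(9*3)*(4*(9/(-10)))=-486/5 = -97.20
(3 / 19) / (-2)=-3/38 = -0.08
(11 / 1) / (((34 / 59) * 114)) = 0.17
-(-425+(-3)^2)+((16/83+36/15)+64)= 200276/415 = 482.59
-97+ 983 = 886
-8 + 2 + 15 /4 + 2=-1/4 = -0.25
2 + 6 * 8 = 50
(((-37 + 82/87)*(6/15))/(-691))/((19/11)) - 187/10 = -213457673/11422230 = -18.69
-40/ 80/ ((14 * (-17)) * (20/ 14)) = 1/680 = 0.00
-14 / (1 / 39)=-546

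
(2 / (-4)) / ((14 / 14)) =-1/2 = -0.50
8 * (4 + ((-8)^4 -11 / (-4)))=32822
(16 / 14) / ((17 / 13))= 104/119 = 0.87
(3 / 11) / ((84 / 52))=0.17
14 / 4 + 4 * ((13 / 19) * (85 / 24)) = 752/57 = 13.19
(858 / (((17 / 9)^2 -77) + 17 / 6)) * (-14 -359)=51845508/11437 = 4533.14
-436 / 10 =-218/5 = -43.60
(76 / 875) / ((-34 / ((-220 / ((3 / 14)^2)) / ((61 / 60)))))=187264/15555 = 12.04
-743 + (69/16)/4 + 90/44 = -520873/704 = -739.88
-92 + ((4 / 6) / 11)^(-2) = 721/4 = 180.25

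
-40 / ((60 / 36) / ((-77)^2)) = -142296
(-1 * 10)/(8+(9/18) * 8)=-5/6 = -0.83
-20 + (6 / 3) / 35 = -19.94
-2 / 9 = -0.22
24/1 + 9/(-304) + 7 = 9415/304 = 30.97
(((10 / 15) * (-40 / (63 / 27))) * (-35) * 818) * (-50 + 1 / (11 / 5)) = -16211272.73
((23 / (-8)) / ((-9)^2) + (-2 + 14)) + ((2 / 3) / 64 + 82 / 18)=42847/2592 = 16.53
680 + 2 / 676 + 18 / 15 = 1151233/1690 = 681.20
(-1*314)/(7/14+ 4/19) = -441.93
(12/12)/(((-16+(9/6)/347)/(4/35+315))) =-19.70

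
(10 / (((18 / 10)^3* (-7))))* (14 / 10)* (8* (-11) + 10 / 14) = 152750/5103 = 29.93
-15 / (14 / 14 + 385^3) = -15/57066626 = 0.00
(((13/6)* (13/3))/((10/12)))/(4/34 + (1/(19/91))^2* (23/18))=6222918/16254335 = 0.38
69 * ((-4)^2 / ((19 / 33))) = 36432/19 = 1917.47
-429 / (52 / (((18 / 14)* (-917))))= 38907/4 = 9726.75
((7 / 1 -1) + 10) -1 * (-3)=19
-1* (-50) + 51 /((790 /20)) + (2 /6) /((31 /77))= 382919/7347 = 52.12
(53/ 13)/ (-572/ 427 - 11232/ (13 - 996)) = 0.40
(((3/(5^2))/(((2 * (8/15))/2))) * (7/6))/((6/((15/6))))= 7/64 = 0.11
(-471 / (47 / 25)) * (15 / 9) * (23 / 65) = -90275/611 = -147.75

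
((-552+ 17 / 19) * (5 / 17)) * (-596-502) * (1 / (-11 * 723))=-19161930/856273 = -22.38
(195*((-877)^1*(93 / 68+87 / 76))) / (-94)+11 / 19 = 4571.38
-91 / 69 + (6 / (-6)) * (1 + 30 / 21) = -1810/483 = -3.75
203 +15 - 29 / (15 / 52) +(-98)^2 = 145822/15 = 9721.47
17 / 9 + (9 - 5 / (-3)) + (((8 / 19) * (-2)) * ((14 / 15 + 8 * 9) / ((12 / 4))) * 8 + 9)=-142.22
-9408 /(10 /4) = -3763.20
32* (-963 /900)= -856/25 = -34.24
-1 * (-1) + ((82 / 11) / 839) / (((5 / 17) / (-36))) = -4039/46145 = -0.09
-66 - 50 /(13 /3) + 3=-969/13 = -74.54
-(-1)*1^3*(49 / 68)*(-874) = -21413/34 = -629.79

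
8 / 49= 0.16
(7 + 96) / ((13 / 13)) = 103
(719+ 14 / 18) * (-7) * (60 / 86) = -453460/129 = -3515.19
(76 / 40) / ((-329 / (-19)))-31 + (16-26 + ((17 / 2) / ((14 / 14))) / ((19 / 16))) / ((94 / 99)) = -2118061/62510 = -33.88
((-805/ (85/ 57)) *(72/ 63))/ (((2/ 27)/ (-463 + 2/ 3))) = 65460852/17 = 3850638.35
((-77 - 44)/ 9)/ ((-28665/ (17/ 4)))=2057/1031940 = 0.00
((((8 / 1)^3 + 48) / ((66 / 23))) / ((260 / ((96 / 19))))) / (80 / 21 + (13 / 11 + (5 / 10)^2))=865536/1196221 = 0.72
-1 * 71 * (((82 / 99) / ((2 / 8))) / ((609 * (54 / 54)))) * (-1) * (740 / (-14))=-8616560/422037 = -20.42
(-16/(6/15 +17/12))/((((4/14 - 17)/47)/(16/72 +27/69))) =13370560/879957 = 15.19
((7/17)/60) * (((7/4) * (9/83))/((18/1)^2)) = 49/12191040 = 0.00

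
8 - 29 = -21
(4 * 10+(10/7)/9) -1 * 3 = 2341/63 = 37.16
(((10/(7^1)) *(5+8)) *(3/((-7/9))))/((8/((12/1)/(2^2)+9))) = -5265/49 = -107.45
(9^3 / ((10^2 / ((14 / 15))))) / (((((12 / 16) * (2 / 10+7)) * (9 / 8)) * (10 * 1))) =14/125 = 0.11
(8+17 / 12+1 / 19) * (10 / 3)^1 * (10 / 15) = 10795/513 = 21.04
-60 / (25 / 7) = -84/5 = -16.80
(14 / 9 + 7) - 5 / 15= 74/9 = 8.22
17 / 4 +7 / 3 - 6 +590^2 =4177207/12 = 348100.58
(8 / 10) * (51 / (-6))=-34/5 = -6.80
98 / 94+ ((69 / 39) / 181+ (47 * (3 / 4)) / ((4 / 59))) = 520.99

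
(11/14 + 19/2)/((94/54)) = 1944/329 = 5.91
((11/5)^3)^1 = 1331/125 = 10.65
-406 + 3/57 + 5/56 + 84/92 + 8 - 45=-10815279/24472 = -441.95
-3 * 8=-24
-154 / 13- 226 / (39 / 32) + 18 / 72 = -197.03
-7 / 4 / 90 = -7/360 = -0.02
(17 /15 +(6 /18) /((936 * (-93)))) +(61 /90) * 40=36879331/1305720 = 28.24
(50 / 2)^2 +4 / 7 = 4379/7 = 625.57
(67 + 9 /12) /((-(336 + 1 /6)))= -813/4034 = -0.20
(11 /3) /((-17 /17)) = -3.67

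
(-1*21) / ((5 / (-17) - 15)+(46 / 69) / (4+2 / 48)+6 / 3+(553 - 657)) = 11543/64382 = 0.18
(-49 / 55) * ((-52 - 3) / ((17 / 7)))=343/17 = 20.18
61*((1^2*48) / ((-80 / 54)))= -9882/5 = -1976.40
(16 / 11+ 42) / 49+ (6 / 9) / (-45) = 63452/72765 = 0.87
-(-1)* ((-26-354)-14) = -394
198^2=39204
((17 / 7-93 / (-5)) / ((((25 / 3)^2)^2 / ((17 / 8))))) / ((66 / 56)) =168912/21484375 = 0.01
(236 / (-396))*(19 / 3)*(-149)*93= 5177899/99 = 52302.01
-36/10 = -18/5 = -3.60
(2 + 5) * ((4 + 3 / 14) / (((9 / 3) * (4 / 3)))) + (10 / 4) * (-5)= -41/8 = -5.12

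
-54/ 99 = -6/11 = -0.55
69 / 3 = 23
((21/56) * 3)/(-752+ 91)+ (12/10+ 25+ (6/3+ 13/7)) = 5562661/185080 = 30.06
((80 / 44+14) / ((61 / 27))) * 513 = 2410074/671 = 3591.76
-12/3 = -4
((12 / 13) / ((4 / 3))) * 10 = 90/13 = 6.92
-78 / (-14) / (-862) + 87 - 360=-1647321/6034 = -273.01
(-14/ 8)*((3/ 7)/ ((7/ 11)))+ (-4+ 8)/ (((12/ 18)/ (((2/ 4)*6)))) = 471/28 = 16.82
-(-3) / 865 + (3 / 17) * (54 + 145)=516456/14705 = 35.12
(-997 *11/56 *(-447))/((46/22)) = 53924739/1288 = 41867.03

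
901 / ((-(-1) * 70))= 901/70 = 12.87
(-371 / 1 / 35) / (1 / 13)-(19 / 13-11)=-8337/65 = -128.26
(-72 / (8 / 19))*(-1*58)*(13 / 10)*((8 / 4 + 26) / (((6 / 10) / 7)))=4211844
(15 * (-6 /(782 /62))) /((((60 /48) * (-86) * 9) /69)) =372/731 = 0.51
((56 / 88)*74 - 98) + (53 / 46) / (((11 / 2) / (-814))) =-56022/253 = -221.43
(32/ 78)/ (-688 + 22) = -8/12987 = 0.00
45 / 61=0.74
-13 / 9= -1.44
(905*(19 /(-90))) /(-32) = 3439/576 = 5.97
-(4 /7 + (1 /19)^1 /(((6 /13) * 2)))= -1003/1596 = -0.63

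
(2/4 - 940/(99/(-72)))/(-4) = -15051/88 = -171.03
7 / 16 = 0.44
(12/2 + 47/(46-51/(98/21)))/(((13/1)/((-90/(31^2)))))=-324360/6134063 = -0.05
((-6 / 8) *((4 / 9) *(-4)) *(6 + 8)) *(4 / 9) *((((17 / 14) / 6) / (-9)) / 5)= -136/3645 = -0.04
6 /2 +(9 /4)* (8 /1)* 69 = 1245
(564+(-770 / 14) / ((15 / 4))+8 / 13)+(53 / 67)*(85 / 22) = 31790047/57486 = 553.01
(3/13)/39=1/169 = 0.01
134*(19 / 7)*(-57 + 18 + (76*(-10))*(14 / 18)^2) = -102855854/567 = -181403.62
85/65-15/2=-161/26 = -6.19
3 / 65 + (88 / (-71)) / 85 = 2477/78455 = 0.03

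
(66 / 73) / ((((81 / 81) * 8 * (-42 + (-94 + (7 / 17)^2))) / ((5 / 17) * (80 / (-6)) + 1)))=27863/11462460 = 0.00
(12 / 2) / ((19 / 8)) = 48/19 = 2.53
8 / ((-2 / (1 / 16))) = -1/4 = -0.25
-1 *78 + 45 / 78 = -2013/26 = -77.42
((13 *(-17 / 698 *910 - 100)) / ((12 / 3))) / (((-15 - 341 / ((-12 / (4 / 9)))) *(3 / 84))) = 104754195/22336 = 4689.93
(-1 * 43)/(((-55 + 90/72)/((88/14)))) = 176/35 = 5.03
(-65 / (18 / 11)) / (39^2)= -55/2106 = -0.03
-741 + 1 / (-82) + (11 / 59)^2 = -211506081/285442 = -740.98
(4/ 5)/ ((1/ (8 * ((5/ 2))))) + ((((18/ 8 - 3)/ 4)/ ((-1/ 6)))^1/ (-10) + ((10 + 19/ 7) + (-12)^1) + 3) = 10977/560 = 19.60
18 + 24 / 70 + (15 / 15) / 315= 18.35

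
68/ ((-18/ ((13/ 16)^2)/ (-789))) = 755599/384 = 1967.71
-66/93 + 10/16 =-21/248 = -0.08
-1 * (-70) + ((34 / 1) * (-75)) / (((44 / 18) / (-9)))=104045/11 = 9458.64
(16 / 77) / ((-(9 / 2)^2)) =-64/6237 = -0.01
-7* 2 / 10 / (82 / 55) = -77/82 = -0.94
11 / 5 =2.20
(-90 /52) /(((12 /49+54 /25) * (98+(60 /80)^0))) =-6125/842556 = -0.01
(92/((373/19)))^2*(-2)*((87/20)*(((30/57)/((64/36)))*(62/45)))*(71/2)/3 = -641545279/695645 = -922.23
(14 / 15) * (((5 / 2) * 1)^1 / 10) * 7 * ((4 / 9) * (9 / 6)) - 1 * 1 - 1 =-41/45 = -0.91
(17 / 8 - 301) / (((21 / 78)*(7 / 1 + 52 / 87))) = -2704221/18508 = -146.11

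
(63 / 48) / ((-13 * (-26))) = 21/5408 = 0.00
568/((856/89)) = 59.06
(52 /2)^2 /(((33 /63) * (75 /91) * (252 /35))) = 107653/495 = 217.48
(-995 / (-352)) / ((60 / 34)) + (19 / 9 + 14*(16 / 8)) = 200933/6336 = 31.71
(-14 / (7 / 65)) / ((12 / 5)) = -325/6 = -54.17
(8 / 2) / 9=4/9 = 0.44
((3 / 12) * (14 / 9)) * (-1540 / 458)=-2695/2061 = -1.31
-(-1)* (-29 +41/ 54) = -1525/54 = -28.24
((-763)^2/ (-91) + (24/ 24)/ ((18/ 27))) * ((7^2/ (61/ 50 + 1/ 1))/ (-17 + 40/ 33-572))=320117875/1332851 = 240.18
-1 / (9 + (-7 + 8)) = -1/10 = -0.10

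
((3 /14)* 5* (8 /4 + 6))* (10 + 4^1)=120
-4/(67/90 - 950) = 360/85433 = 0.00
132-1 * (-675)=807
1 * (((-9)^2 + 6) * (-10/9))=-290/3 = -96.67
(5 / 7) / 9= 5/63 = 0.08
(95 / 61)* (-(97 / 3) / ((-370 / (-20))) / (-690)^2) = -1843/322367310 = 0.00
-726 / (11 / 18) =-1188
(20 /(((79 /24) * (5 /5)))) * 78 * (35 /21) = 62400/79 = 789.87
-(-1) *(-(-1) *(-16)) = -16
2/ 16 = 1/8 = 0.12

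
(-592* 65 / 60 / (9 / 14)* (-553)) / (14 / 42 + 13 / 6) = 29791216/135 = 220675.67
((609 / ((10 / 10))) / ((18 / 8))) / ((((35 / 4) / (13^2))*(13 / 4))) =24128/15 = 1608.53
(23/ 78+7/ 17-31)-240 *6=-1949609/1326 = -1470.29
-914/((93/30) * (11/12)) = -109680/341 = -321.64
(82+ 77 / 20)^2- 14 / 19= 56008091/7600 = 7369.49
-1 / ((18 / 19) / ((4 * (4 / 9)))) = -152/81 = -1.88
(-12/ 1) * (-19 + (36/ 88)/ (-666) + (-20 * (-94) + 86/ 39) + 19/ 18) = -355096801/15873 = -22371.12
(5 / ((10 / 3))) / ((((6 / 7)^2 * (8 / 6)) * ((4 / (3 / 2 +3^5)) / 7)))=167727/256 = 655.18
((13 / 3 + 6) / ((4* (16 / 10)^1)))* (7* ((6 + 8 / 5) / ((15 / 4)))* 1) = 4123/180 = 22.91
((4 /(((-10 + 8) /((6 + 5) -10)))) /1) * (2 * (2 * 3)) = -24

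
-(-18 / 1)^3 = 5832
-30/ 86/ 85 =-3/731 = 0.00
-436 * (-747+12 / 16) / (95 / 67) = 4359891/19 = 229467.95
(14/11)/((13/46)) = 4.50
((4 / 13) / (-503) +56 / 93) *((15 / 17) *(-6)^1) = -10974360/3446053 = -3.18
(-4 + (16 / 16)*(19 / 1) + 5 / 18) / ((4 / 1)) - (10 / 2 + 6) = -517/72 = -7.18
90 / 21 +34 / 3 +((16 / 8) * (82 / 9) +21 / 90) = 21467/630 = 34.07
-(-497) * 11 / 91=781/13 = 60.08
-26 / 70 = -13/35 = -0.37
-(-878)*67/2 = 29413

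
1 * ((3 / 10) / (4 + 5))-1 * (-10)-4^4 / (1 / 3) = -22739/30 = -757.97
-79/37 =-2.14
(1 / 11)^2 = 1/121 = 0.01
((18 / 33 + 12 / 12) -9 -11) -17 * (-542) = 101151/11 = 9195.55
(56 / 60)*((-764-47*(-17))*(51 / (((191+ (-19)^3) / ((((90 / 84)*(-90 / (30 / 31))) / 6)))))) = 55335/13336 = 4.15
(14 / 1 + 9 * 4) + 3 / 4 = 203/4 = 50.75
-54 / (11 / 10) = -540/11 = -49.09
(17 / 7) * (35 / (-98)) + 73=7069/98 = 72.13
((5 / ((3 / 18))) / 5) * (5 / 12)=5/2 = 2.50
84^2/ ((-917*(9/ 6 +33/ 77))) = -1568/393 = -3.99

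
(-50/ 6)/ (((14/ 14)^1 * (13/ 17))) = -425/39 = -10.90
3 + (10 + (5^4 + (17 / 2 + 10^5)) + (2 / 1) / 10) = 1006467/10 = 100646.70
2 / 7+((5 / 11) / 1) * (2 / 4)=79/154 = 0.51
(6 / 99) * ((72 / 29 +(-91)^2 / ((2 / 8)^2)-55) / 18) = 1280287/2871 = 445.94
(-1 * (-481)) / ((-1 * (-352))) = 481/352 = 1.37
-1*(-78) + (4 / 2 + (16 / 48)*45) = 95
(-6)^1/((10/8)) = -24/5 = -4.80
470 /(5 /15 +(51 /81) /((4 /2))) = 5076/7 = 725.14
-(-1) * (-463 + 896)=433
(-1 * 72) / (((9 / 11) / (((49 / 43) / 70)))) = -308/215 = -1.43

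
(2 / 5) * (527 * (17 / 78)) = 8959/195 = 45.94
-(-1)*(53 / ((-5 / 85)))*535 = -482035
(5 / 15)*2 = 2/3 = 0.67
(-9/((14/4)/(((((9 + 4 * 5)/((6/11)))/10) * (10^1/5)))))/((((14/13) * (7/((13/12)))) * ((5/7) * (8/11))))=-593021/78400 = -7.56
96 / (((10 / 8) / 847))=325248/5 = 65049.60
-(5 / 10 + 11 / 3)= -25/6 = -4.17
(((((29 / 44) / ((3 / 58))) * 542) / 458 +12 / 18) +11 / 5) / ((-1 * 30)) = -452063/755700 = -0.60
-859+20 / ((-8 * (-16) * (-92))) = -2528901/2944 = -859.00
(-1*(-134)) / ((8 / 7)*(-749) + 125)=-0.18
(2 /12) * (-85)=-85/6 = -14.17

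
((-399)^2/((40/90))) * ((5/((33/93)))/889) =31726485/5588 = 5677.61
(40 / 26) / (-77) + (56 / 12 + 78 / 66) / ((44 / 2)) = 16243/66066 = 0.25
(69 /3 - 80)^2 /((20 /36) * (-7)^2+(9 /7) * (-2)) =204687/1553 = 131.80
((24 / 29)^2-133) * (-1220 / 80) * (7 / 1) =47515279/3364 = 14124.64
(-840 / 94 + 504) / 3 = 7756/47 = 165.02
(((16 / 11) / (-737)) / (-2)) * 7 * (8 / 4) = 112/8107 = 0.01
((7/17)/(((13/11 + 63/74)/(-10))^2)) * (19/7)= 50357296/1862537 = 27.04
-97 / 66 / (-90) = 97/5940 = 0.02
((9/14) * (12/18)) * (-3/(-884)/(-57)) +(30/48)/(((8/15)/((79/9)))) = 58051031/5643456 = 10.29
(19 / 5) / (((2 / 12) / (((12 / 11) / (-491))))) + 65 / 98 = 1621261/2646490 = 0.61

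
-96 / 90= -16/15 = -1.07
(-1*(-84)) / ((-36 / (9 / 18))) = -7/6 = -1.17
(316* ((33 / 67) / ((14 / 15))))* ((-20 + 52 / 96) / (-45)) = 405823/5628 = 72.11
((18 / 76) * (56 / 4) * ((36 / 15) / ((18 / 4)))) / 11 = 168/1045 = 0.16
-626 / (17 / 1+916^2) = -626/839073 = 0.00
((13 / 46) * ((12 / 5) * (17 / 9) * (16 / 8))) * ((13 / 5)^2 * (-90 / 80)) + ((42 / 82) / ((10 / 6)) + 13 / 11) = -46671497/2593250 = -18.00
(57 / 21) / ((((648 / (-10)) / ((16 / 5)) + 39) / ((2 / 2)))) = 76/525 = 0.14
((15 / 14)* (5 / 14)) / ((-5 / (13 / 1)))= -195/196 = -0.99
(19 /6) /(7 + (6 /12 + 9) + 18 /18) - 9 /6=-1.32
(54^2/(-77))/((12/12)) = -2916/77 = -37.87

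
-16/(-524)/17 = 4/2227 = 0.00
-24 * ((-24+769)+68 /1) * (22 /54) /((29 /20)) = -476960/87 = -5482.30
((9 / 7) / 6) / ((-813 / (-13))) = 13/3794 = 0.00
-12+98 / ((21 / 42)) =184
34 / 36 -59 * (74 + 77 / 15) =-420113/90 = -4667.92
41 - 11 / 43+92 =5708/43 = 132.74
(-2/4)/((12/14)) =-7/12 = -0.58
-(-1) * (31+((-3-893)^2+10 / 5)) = 802849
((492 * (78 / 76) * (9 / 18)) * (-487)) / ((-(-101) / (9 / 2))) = -21025251/3838 = -5478.18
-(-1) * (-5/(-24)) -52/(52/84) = -2011/24 = -83.79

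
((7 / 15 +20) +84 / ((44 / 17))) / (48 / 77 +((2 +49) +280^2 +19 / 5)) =30562/45308007 = 0.00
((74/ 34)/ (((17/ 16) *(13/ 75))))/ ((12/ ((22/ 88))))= 925/3757 = 0.25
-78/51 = -26/17 = -1.53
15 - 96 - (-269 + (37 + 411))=-260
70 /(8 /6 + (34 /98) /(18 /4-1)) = 36015/737 = 48.87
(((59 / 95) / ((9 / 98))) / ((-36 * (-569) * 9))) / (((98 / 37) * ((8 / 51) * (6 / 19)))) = 37111/132736320 = 0.00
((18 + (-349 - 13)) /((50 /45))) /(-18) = 86/5 = 17.20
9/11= 0.82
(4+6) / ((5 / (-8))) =-16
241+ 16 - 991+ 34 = -700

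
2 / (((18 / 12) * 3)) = 0.44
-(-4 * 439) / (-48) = -439/12 = -36.58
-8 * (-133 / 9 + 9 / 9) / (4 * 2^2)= 62/9 = 6.89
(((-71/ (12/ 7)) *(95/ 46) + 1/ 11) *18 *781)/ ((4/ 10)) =-552535845/184 = -3002912.20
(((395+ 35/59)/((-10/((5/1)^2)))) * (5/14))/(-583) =145875/240779 = 0.61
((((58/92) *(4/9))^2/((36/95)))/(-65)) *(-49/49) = 15979/5013333 = 0.00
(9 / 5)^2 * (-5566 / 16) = -225423/200 = -1127.12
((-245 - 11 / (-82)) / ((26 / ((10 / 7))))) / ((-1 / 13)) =174.90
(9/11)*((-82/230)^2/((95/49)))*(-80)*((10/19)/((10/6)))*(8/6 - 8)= 94889088/10503295 = 9.03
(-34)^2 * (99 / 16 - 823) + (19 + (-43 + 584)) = -3774701/4 = -943675.25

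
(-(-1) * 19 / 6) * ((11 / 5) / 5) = 209/150 = 1.39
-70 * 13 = -910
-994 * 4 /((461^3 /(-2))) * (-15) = -119280/97972181 = 0.00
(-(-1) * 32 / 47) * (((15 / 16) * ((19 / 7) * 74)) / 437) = 2220/7567 = 0.29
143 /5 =28.60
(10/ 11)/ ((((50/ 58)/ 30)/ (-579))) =-201492/11 = -18317.45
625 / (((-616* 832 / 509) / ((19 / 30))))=-1208875/3075072 = -0.39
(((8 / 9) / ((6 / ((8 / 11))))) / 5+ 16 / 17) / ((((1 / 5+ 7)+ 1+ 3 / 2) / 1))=48608/489753 = 0.10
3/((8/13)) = 39/8 = 4.88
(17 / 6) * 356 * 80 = 242080/3 = 80693.33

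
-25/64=-0.39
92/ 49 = 1.88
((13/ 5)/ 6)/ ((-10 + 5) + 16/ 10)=-13/102 = -0.13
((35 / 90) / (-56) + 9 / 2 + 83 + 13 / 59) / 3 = 745213/25488 = 29.24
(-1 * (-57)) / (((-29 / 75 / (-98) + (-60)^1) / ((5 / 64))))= -55125/742688 = -0.07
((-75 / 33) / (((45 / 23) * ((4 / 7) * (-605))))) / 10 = 161/479160 = 0.00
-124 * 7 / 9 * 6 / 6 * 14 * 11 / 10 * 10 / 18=-66836/81 = -825.14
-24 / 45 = -8/15 = -0.53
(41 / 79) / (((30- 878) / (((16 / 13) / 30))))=-41/1632930 = 0.00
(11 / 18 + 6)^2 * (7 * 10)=495635/162 = 3059.48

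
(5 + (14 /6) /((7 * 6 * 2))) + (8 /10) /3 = 953/180 = 5.29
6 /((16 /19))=57/8 = 7.12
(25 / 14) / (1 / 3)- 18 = -177/14 = -12.64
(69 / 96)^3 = 12167/32768 = 0.37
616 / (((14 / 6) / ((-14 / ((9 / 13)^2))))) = -208208/27 = -7711.41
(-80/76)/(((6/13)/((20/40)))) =-65/57 = -1.14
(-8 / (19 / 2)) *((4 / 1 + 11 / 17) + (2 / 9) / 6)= -34400/8721 = -3.94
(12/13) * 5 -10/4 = 55/26 = 2.12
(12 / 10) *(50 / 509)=60/509 = 0.12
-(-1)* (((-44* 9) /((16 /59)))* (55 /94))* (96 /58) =-1927530/1363 = -1414.18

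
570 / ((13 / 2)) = 1140/13 = 87.69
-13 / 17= -0.76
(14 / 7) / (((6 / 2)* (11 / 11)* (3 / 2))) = 4/9 = 0.44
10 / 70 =1/7 = 0.14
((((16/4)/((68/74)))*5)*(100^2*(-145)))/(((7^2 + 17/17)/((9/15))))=-6438000/17 = -378705.88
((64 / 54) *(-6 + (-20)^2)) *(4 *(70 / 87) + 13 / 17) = 74273728/39933 = 1859.96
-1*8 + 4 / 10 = -38/5 = -7.60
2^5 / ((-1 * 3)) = -32/3 = -10.67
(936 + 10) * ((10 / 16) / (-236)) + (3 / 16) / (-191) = -112973/45076 = -2.51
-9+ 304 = 295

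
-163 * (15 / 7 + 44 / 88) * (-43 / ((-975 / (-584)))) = 75725236/6825 = 11095.27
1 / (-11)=-1/11 = -0.09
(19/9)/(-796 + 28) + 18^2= 2239469/6912 = 324.00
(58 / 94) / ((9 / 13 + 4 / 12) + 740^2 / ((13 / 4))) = 87/23757560 = 0.00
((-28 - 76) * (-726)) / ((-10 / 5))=-37752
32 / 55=0.58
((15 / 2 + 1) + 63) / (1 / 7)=1001/2 = 500.50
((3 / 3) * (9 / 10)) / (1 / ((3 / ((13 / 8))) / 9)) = 12/65 = 0.18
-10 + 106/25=-144/25 = -5.76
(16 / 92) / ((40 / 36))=0.16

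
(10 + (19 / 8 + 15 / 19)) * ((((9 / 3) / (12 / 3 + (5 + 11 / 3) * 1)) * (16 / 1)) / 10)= 18009/3610 = 4.99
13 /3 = 4.33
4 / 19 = 0.21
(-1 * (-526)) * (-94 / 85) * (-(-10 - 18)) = -1384432/85 = -16287.44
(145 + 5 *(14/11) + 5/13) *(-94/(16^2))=-254975/4576 = -55.72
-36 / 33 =-12/11 = -1.09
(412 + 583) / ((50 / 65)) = 2587/2 = 1293.50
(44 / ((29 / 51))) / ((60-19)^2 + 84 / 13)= 29172/636173 = 0.05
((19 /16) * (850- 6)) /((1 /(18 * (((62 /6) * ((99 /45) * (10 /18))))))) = 1367069/6 = 227844.83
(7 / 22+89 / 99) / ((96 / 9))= 241/2112 = 0.11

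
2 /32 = 1/16 = 0.06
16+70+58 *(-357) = -20620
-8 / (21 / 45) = -120/7 = -17.14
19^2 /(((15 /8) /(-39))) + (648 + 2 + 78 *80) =-3094/5 = -618.80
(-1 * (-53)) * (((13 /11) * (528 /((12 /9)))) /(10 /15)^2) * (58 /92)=1618461/46 = 35183.93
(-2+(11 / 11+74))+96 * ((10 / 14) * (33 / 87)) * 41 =231299/203 = 1139.40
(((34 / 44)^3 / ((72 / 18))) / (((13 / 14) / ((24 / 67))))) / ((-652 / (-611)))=4849131/116286808 = 0.04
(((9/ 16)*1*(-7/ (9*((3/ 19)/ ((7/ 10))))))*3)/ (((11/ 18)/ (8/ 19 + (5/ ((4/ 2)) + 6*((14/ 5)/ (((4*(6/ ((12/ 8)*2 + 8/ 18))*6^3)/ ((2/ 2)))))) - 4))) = 19325453/1900800 = 10.17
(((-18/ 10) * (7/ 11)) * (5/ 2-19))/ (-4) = -189/40 = -4.72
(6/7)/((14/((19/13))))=57/637 = 0.09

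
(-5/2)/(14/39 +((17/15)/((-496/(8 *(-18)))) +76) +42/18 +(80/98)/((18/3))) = -1481025/46893632 = -0.03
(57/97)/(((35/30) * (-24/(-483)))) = 3933/388 = 10.14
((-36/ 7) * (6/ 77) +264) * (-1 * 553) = -11224320/77 = -145770.39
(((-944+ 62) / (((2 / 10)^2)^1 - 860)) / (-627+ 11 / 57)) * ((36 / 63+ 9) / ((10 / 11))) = -171855/9975536 = -0.02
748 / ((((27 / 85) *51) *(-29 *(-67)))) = 3740/157383 = 0.02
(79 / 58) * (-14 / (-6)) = 553/174 = 3.18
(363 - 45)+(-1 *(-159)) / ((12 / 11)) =1855/4 = 463.75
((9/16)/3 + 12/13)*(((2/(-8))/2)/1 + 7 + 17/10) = 79233/8320 = 9.52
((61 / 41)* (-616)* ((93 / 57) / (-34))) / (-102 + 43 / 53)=-995764/2291039 = -0.43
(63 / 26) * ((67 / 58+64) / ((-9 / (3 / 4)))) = -79359/6032 = -13.16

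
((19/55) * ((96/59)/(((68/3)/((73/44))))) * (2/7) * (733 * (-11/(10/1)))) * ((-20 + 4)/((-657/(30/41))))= -0.17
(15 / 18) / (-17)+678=69151/102 = 677.95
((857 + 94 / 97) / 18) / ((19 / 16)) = 73976/1843 = 40.14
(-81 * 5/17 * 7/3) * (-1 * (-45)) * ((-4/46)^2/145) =-34020/260797 = -0.13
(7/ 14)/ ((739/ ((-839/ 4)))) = -839/5912 = -0.14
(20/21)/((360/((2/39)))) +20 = 20.00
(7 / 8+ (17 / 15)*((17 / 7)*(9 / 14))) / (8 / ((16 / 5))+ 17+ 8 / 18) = 46647/351820 = 0.13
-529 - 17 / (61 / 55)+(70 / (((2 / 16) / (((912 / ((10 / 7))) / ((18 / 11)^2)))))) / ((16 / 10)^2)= 169999759/3294 = 51608.91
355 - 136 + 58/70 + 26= 8604/35 = 245.83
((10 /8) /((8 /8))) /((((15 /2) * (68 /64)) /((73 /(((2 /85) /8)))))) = 11680/3 = 3893.33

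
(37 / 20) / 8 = 37/160 = 0.23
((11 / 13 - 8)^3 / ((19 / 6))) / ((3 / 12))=-19304568/41743 = -462.46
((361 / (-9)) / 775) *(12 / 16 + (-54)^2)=-1403929/9300 = -150.96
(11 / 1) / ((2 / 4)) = 22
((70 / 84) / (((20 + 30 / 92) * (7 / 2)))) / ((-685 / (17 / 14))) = -23/1107645 = 0.00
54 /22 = 27/11 = 2.45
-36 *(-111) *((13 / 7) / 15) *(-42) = -103896/5 = -20779.20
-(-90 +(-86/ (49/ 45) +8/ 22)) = 90884/539 = 168.62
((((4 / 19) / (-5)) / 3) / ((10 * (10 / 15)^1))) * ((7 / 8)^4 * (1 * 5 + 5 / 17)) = -21609/3307520 = -0.01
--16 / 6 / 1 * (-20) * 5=-800/3 = -266.67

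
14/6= 7/3 = 2.33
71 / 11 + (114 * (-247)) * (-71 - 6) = 23849897/11 = 2168172.45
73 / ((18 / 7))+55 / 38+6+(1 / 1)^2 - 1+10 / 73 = 449054/12483 = 35.97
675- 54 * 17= -243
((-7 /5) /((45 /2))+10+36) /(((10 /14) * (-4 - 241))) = -10336/39375 = -0.26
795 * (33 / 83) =26235/83 = 316.08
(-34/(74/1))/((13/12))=-0.42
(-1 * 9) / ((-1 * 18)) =1/2 = 0.50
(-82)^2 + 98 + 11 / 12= 81875/12 = 6822.92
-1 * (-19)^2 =-361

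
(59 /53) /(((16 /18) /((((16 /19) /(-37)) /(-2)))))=531/37259 = 0.01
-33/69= -11/23 = -0.48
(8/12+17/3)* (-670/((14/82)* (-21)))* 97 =50627210/441 = 114800.93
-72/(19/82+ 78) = -5904/6415 = -0.92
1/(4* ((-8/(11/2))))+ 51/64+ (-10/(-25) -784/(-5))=6313/40 = 157.82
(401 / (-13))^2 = 160801/169 = 951.49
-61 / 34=-1.79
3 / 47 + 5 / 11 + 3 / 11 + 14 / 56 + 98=204817/2068 = 99.04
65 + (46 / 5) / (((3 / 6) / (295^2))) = 1601325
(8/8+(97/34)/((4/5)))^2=385641/18496 = 20.85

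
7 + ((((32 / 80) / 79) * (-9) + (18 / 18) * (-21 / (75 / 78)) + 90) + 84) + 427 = 1157576/1975 = 586.11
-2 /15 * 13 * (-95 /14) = 247/21 = 11.76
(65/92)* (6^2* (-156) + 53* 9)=-334035/92 = -3630.82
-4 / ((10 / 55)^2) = -121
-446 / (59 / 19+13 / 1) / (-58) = 4237/8874 = 0.48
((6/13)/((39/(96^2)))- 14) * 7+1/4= 450017/676 = 665.71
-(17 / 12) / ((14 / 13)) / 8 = -221/1344 = -0.16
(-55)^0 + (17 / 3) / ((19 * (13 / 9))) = 298/247 = 1.21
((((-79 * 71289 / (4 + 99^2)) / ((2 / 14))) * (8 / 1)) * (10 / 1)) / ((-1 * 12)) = 52563756/1961 = 26804.57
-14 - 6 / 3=-16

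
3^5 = 243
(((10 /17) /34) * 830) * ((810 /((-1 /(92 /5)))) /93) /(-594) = 381800/98549 = 3.87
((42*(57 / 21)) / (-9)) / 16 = -0.79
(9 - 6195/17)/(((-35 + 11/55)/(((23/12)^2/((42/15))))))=13317575/993888 = 13.40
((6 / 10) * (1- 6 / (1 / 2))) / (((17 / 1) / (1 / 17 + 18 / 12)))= -1749/2890 = -0.61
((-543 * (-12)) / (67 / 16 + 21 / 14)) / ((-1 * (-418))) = 52128/19019 = 2.74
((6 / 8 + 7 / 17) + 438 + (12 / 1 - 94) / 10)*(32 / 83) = 166.15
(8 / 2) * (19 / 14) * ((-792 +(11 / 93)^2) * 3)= -260295706/20181 = -12898.06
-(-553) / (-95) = -553/95 = -5.82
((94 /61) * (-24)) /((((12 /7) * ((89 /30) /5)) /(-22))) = 4342800/5429 = 799.93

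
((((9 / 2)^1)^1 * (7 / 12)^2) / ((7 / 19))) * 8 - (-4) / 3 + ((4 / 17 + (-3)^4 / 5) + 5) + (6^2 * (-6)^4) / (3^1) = 15920179/1020 = 15608.02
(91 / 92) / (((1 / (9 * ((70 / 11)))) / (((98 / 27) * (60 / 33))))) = 3121300/8349 = 373.85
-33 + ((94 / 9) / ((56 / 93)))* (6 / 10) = -3163/140 = -22.59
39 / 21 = 1.86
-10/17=-0.59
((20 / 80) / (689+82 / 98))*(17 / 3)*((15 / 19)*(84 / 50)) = 17493/6422380 = 0.00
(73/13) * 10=730/13 = 56.15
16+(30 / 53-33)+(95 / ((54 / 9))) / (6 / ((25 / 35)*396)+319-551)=-66954588/4057309 = -16.50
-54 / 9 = -6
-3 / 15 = -1/5 = -0.20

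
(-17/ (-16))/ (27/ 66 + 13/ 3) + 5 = 13081/2504 = 5.22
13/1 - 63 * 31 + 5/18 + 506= -1433.72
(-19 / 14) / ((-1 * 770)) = 19/10780 = 0.00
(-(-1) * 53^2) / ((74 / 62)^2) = 2699449/1369 = 1971.84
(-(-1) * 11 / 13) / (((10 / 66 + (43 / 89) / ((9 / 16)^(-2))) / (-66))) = -545859072/2975167 = -183.47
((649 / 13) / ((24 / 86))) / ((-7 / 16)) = -111628/273 = -408.89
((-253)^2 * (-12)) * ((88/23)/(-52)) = 734712/13 = 56516.31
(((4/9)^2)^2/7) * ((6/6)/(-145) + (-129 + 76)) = -31232/105705 = -0.30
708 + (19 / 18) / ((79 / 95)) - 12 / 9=1006685/1422 = 707.94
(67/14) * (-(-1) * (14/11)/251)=67/2761 = 0.02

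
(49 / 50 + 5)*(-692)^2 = 71590168/25 = 2863606.72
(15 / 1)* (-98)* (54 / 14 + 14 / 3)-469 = -12999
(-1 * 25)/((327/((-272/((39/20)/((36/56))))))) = 68000/9919 = 6.86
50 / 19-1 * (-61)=1209/19 = 63.63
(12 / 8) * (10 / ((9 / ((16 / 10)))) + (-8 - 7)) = -19.83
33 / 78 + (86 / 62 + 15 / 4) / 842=582525/1357304 = 0.43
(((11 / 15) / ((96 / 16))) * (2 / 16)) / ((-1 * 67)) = -11/48240 = 0.00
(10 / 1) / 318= 5/159 = 0.03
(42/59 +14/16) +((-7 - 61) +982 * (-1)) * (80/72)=-1649753/1416 = -1165.08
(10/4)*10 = 25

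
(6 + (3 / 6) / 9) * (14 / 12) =7.06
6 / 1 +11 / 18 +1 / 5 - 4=253/90 = 2.81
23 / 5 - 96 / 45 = 37/15 = 2.47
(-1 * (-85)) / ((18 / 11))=935/18 = 51.94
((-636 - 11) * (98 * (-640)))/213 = 40579840/213 = 190515.68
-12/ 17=-0.71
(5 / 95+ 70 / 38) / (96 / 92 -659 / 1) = -828/287527 = 0.00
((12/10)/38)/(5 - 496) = -3/46645 = 0.00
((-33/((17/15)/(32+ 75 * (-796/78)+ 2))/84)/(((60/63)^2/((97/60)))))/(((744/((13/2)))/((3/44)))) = 14525847/53964800 = 0.27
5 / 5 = 1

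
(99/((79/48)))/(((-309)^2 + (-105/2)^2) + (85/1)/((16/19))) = 76032/124299469 = 0.00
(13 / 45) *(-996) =-4316/15 = -287.73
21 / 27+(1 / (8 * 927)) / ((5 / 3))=28843/37080 = 0.78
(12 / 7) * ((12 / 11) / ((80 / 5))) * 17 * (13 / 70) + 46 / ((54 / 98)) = 12202763/145530 = 83.85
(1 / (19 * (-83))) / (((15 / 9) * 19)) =-3/149815 = 0.00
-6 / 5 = -1.20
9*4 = 36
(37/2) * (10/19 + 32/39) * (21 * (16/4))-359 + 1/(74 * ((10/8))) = 1733.98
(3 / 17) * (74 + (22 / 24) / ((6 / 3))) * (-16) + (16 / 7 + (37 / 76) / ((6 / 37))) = -11121265/54264 = -204.95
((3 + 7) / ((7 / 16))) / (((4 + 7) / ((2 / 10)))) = 32/77 = 0.42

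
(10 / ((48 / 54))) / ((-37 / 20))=-225/37 = -6.08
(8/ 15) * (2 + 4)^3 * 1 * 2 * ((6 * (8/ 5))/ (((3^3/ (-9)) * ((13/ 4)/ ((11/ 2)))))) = -405504/325 = -1247.70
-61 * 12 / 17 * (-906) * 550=364755600/17 = 21456211.76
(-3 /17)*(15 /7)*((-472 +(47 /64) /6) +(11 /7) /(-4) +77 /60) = 18990201/106624 = 178.10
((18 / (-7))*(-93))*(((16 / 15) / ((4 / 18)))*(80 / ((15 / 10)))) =428544/7 = 61220.57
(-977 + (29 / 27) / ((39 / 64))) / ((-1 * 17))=1026925/17901 = 57.37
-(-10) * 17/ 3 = 170/3 = 56.67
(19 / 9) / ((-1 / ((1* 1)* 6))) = -12.67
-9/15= -0.60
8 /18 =4/9 = 0.44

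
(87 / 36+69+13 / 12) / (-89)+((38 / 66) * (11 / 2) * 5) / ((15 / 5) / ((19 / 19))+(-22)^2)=-101695/130029 = -0.78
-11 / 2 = -5.50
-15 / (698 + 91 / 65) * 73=-5475/3497 = -1.57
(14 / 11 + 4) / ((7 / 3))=174/77 = 2.26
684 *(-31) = -21204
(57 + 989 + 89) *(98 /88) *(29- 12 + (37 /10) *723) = 299442283/88 = 3402753.22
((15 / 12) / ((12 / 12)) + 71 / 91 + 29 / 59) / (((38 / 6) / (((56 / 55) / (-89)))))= -324942/71334835 = 0.00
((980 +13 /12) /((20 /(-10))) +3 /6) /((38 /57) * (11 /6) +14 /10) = -176415/944 = -186.88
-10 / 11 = -0.91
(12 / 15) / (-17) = -4/85 = -0.05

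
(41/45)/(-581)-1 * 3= -78476/26145 = -3.00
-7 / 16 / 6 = -7/96 = -0.07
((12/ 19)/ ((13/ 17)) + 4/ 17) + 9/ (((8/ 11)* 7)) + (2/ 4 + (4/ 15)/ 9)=106619791/31744440 = 3.36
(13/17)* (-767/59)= -169/17 = -9.94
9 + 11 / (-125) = 1114/125 = 8.91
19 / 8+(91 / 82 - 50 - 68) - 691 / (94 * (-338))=-114.49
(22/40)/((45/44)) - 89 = -19904/225 = -88.46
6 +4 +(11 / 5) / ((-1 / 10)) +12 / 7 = -72/7 = -10.29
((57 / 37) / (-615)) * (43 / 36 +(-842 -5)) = 578531/273060 = 2.12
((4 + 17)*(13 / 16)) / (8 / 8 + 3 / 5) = 1365/128 = 10.66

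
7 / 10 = 0.70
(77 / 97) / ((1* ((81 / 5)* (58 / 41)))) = 15785/455706 = 0.03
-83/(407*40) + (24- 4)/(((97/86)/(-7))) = -124.13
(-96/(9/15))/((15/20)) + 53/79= -50401/237 = -212.66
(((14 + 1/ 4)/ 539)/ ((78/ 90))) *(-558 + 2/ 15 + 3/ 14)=-6675099/392392 = -17.01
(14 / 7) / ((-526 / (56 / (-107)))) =56/28141 = 0.00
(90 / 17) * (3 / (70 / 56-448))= -1080/30379 = -0.04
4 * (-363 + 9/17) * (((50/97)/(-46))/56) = 77025/265489 = 0.29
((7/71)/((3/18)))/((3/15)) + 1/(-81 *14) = 238069/80514 = 2.96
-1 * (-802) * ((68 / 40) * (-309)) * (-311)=655106883/5 = 131021376.60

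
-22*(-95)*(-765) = -1598850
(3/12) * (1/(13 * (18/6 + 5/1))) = 1/416 = 0.00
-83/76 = -1.09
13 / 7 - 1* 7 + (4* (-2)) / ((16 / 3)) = -93/14 = -6.64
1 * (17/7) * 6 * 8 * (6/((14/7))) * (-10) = -24480/7 = -3497.14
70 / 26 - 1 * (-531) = 6938/13 = 533.69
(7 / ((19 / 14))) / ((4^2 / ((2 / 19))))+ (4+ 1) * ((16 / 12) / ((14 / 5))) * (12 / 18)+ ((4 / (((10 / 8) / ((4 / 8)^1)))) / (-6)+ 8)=4255019/454860 = 9.35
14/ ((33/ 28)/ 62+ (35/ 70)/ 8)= 171.76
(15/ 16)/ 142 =15/2272 = 0.01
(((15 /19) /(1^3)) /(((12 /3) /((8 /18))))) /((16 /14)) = 35/456 = 0.08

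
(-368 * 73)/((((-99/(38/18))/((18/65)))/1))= 1020832/6435 = 158.64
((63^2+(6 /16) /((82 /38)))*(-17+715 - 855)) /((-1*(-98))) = -204396573/32144 = -6358.78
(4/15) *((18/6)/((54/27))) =0.40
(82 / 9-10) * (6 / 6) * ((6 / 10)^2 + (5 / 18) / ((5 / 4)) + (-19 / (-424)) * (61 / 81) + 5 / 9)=-1.04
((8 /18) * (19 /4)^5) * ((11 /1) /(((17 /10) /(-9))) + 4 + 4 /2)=-56137.05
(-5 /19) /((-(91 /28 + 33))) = 4/551 = 0.01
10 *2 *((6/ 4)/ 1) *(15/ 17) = 450/17 = 26.47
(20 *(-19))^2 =144400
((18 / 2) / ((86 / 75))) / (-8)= -675/688 = -0.98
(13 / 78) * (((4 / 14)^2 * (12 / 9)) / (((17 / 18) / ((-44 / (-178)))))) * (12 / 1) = 4224/74137 = 0.06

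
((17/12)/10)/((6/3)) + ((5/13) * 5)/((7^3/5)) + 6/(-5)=-1.10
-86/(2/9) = -387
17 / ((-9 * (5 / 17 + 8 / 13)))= -3757/1809 = -2.08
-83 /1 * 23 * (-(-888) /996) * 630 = -1072260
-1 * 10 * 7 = -70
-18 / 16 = -9/8 = -1.12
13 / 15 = 0.87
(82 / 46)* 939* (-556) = -21405444/23 = -930671.48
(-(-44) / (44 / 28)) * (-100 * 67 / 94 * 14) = -1313200/47 = -27940.43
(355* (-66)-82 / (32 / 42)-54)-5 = -188773/8 = -23596.62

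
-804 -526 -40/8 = -1335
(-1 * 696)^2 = 484416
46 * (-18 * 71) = -58788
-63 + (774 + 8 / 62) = 22045/31 = 711.13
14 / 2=7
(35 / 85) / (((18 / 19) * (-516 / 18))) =-133/8772 = -0.02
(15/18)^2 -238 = -8543/36 = -237.31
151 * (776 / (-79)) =-117176/79 = -1483.24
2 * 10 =20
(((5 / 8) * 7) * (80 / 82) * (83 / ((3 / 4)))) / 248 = 14525/7626 = 1.90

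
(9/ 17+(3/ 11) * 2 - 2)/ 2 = -173/374 = -0.46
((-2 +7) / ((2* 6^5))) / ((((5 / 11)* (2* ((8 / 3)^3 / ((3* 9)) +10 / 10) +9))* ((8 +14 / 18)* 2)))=297/91442816 = 0.00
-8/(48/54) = -9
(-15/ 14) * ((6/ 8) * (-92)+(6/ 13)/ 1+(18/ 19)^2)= 4761585/65702 = 72.47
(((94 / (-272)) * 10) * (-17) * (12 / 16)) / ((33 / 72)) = 2115/22 = 96.14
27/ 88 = 0.31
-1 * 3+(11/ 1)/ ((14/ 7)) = 5/2 = 2.50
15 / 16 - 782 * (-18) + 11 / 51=11486957/816 = 14077.15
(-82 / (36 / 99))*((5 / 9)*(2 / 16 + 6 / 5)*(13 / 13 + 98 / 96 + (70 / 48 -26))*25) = 645978575/6912 = 93457.55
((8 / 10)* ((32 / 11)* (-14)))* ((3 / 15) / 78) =-0.08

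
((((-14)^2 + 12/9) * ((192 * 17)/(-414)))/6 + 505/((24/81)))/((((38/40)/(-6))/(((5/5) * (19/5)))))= -7179143/207 = -34681.85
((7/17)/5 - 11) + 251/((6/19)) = 399797/510 = 783.92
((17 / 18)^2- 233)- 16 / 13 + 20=-898583/4212 = -213.34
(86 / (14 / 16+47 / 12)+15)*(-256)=-969984/115 = -8434.64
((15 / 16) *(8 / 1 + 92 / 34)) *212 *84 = 3038490/17 = 178734.71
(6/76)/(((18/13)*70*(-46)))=-13/734160 = 0.00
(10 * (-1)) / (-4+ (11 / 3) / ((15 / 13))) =450/37 = 12.16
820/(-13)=-63.08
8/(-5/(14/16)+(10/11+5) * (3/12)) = -1.89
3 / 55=0.05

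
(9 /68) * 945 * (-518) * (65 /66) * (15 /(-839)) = 715908375/627572 = 1140.76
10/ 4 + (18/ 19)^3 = 45959/13718 = 3.35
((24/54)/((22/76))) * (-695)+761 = -30301/99 = -306.07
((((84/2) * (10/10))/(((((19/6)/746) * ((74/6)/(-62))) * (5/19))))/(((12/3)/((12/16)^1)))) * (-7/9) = 5099283/185 = 27563.69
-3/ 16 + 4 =61/16 = 3.81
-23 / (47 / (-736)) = 16928/47 = 360.17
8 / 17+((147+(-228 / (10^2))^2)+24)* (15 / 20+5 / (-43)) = 51229943/456875 = 112.13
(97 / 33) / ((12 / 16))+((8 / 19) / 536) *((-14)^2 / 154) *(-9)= 492790/126027 = 3.91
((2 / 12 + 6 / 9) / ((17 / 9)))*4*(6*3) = 540/17 = 31.76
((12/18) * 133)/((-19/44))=-616/3 = -205.33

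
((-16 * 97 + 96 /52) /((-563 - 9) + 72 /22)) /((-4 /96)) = -332508/5083 = -65.42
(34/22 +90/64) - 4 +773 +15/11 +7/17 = 4629983/5984 = 773.73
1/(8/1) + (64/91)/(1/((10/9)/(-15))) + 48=944921/19656 = 48.07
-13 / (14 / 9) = -117/14 = -8.36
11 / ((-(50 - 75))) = 11/25 = 0.44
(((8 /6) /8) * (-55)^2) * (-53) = -160325/6 = -26720.83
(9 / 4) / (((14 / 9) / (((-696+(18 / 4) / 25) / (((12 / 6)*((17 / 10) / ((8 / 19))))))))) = -2818071/22610 = -124.64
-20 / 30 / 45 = -2/135 = -0.01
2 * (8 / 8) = 2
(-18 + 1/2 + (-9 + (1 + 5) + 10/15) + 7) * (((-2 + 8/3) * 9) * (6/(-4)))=231/2 = 115.50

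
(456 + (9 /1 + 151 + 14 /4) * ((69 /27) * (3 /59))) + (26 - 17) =57377/118 = 486.25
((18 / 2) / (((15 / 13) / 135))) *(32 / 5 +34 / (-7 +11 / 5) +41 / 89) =-417339/1780 = -234.46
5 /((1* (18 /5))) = 25/18 = 1.39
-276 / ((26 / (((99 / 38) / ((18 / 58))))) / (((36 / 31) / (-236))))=198099/451763 = 0.44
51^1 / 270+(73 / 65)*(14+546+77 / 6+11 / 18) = 644.21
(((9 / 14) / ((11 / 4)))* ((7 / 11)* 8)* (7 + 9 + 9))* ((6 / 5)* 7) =30240/121 = 249.92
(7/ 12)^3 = 343/1728 = 0.20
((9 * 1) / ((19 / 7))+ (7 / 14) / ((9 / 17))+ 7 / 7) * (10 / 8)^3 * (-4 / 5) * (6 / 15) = -8995/2736 = -3.29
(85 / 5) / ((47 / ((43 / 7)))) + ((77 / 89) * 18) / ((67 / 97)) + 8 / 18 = 445160647/17656443 = 25.21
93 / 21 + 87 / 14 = 149/14 = 10.64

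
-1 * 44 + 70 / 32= -669/16 = -41.81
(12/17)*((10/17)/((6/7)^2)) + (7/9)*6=1512/289 = 5.23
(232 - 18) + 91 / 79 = 16997/79 = 215.15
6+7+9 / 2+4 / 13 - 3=385/26 = 14.81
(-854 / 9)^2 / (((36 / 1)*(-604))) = -182329/440316 = -0.41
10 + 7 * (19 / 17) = 303/17 = 17.82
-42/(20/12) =-126/5 = -25.20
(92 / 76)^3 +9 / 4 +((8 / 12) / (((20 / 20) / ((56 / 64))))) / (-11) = 1797577/452694 = 3.97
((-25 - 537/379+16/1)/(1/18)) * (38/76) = -35532/379 = -93.75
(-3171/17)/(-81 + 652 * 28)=-0.01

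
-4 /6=-2/3 = -0.67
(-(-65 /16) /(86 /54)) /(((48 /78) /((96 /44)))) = 68445/7568 = 9.04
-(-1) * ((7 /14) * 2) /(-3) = -1/3 = -0.33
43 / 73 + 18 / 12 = 305/146 = 2.09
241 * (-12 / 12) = -241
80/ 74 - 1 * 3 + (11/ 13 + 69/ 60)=743/9620 = 0.08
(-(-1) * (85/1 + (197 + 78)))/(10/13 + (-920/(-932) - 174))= -545220/260863 = -2.09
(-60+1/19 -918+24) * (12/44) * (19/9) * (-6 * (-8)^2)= 2320000/11 = 210909.09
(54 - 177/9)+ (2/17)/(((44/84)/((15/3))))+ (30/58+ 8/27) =5310670/146421 = 36.27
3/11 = 0.27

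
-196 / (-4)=49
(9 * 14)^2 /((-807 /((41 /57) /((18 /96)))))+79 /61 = -23125639/311771 = -74.18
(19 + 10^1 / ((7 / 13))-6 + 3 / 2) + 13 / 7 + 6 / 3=517/14 = 36.93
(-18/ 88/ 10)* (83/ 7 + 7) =-27/70 = -0.39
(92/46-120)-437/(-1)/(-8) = -1381/8 = -172.62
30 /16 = 15/8 = 1.88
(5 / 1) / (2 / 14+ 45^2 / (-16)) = -560/14159 = -0.04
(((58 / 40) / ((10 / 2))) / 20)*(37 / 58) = 37/4000 = 0.01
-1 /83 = -0.01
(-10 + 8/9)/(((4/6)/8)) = -328/3 = -109.33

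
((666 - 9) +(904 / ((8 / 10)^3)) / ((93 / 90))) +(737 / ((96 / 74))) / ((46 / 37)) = 193202879/68448 = 2822.62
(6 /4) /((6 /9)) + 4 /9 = 97/36 = 2.69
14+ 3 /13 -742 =-9461/13 = -727.77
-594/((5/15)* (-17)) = 104.82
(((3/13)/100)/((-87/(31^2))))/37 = -961/1394900 = 0.00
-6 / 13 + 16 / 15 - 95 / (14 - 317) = 6031/6565 = 0.92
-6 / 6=-1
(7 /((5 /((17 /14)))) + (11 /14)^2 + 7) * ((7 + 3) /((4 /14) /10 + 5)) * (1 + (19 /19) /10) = 9131/448 = 20.38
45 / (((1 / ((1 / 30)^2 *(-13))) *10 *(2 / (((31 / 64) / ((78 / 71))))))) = -2201/153600 = -0.01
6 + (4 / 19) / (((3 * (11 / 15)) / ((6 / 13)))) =16422/2717 = 6.04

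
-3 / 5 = -0.60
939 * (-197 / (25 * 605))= -12.23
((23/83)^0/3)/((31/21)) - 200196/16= -1551491/124 = -12512.02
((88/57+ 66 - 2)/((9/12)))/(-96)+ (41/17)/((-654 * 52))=-90003515/98861256 = -0.91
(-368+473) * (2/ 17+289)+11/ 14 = 7225237/238 = 30358.14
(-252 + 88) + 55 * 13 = 551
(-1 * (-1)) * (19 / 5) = 19/5 = 3.80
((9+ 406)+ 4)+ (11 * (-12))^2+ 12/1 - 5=17850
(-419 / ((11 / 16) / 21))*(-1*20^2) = 56313600/11 = 5119418.18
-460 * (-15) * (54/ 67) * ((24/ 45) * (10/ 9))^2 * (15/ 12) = 1472000/603 = 2441.13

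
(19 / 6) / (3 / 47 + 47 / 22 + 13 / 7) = 68761/88101 = 0.78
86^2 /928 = 1849/232 = 7.97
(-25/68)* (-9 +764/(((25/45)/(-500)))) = 17190225/68 = 252797.43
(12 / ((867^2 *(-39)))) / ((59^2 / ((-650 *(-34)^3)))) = -1600/532593 = 0.00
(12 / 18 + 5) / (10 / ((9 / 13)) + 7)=51/193 = 0.26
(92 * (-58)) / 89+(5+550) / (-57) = -117849/1691 = -69.69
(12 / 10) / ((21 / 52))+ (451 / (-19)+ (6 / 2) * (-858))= -1725519/665 = -2594.77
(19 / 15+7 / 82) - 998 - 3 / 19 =-23295353/23370 = -996.81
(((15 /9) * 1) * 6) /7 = 10/7 = 1.43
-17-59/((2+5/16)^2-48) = -170519/10919 = -15.62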